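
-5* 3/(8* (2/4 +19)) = -5/52 = -0.10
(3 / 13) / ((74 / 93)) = 279/962 = 0.29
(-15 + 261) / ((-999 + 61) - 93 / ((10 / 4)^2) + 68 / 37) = -37925/146619 = -0.26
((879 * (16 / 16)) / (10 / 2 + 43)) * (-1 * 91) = -26663/16 = -1666.44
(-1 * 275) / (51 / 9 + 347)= -825/1058 = -0.78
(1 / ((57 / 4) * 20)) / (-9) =-1/2565 = 0.00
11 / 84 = 0.13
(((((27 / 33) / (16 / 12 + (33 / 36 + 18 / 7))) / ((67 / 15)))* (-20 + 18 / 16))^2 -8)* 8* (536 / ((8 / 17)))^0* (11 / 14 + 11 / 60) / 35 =-601773883/362935650 = -1.66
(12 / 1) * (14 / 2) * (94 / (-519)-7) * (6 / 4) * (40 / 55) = -1252272/1903 = -658.05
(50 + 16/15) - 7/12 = 3029/60 = 50.48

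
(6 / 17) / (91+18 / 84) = 84/21709 = 0.00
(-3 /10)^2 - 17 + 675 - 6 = 65209/100 = 652.09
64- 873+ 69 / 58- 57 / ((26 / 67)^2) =-23256631/19604 = -1186.32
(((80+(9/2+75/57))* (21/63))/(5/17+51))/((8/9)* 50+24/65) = 10810215/868693376 = 0.01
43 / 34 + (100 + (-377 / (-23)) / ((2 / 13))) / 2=163495/1564 = 104.54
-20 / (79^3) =-20/493039 = 0.00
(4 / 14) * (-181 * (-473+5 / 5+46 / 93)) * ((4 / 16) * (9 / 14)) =11905275/3038 = 3918.79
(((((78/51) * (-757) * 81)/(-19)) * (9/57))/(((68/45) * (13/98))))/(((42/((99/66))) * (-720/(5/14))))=-919755/13354112 = -0.07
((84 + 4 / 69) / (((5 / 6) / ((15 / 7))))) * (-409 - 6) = -89701.86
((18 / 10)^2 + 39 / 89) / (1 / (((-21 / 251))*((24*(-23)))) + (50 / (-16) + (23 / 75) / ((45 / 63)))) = -237172320/172421747 = -1.38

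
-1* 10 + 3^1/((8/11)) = -47/8 = -5.88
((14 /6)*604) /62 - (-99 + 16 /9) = 33467/279 = 119.95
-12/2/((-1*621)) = 0.01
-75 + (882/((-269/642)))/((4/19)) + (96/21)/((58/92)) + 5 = -549427299/54607 = -10061.48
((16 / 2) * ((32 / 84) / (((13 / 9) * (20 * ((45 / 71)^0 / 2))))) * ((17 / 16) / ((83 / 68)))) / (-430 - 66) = -867/2341430 = 0.00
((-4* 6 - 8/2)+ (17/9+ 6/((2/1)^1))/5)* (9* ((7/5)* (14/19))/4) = -1568/25 = -62.72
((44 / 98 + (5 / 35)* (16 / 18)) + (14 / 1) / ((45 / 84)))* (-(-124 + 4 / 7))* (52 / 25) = 293998848/42875 = 6857.12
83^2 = 6889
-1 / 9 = -0.11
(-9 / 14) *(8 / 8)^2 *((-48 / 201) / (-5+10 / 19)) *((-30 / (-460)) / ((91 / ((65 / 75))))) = -684/32091325 = 0.00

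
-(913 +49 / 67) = -61220/67 = -913.73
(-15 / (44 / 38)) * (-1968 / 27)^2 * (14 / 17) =-56679.23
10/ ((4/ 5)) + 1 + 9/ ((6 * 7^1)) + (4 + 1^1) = 131/7 = 18.71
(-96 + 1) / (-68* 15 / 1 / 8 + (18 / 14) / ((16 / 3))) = 10640/14253 = 0.75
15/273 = 0.05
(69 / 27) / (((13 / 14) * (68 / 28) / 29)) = 32.86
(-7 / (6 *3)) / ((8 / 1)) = -7/144 = -0.05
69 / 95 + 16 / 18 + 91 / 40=26609/6840 = 3.89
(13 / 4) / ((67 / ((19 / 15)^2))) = 4693/60300 = 0.08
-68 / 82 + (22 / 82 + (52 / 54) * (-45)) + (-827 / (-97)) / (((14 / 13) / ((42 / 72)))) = -1249611/31816 = -39.28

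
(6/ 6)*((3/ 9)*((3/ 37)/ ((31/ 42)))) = 42/1147 = 0.04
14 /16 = 7/8 = 0.88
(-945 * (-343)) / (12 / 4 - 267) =-108045/88 = -1227.78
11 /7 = 1.57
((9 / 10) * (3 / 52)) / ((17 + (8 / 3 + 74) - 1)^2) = 243/40187680 = 0.00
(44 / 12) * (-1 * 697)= -7667/3 = -2555.67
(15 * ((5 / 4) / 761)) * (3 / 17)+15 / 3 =258965/51748 = 5.00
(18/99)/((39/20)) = 40/429 = 0.09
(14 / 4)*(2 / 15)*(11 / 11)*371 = 2597/15 = 173.13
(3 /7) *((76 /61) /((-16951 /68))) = -15504/7238077 = 0.00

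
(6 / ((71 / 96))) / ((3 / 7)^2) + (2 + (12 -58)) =12/71 = 0.17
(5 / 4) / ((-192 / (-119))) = 595/768 = 0.77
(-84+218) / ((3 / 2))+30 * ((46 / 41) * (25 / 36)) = 112.71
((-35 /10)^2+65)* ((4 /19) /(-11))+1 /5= -1336/1045 = -1.28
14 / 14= 1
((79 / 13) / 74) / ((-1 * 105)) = -79/101010 = 0.00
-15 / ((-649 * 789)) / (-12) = -5/2048244 = 0.00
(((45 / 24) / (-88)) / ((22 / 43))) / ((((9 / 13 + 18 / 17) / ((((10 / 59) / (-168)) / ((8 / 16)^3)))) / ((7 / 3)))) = 5525/12336192 = 0.00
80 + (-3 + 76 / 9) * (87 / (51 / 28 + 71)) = 529148/6117 = 86.50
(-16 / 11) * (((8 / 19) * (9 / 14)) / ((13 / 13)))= -576/1463 = -0.39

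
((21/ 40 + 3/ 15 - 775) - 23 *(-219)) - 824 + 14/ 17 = 2338893/680 = 3439.55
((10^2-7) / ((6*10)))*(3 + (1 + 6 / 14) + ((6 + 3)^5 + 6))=3203974/35 = 91542.11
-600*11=-6600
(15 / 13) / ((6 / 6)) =15/13 = 1.15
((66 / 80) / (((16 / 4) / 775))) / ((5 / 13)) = 415.59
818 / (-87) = -818/87 = -9.40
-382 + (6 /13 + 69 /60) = -98901/260 = -380.39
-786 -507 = -1293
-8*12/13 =-96/13 = -7.38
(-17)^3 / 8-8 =-4977/8 = -622.12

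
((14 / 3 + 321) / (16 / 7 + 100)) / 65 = 6839/139620 = 0.05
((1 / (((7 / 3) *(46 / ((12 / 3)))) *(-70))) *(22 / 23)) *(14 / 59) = -132/1092385 = 0.00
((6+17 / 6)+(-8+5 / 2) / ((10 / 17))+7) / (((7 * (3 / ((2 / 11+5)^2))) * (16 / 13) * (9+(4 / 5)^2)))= 9127885/13064128 = 0.70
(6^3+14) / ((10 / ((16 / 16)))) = 23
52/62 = 0.84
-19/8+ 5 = 21/8 = 2.62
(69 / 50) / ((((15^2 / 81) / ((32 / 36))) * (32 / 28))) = 483/1250 = 0.39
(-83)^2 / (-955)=-6889/955 = -7.21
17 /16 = 1.06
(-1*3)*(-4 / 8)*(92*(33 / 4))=1138.50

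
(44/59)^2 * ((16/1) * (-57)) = -1765632/3481 = -507.22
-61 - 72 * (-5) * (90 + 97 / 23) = 778717/23 = 33857.26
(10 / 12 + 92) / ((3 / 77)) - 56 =2326.72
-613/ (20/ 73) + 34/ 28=-2236.24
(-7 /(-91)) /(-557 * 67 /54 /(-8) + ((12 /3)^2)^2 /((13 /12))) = 432/1812251 = 0.00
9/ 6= 3/2 = 1.50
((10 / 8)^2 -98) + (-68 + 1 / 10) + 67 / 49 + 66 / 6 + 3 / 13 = -7732639/50960 = -151.74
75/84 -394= -11007/28 = -393.11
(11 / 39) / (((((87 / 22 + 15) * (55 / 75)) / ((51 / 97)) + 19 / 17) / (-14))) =-26180/182689 = -0.14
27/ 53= 0.51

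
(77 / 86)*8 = 7.16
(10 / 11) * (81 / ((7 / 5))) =4050/77 = 52.60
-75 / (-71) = 1.06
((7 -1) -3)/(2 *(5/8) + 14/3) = 36/71 = 0.51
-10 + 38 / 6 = -11/3 = -3.67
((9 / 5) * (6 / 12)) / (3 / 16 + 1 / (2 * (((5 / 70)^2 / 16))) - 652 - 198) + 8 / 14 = 230324/402185 = 0.57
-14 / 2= -7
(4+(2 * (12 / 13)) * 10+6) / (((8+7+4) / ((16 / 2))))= 2960/247 = 11.98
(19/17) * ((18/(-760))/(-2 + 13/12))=27/935 = 0.03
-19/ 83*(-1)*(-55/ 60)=-209/996 = -0.21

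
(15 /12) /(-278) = -5/1112 = 0.00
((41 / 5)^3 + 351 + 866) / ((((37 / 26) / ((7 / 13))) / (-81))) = -250666164/4625 = -54198.09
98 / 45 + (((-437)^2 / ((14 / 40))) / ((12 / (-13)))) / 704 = -185711831/221760 = -837.45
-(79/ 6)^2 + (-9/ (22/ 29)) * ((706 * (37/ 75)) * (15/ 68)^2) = -171401423/457776 = -374.42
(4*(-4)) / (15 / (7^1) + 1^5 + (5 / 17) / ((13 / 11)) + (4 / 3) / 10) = -371280/81799 = -4.54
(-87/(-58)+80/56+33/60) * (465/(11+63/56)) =90582/679 = 133.41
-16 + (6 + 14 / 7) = -8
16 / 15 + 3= 61/15 = 4.07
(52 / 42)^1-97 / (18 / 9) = -1985/42 = -47.26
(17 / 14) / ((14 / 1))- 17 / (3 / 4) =-22.58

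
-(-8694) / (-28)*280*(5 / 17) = -434700/17 = -25570.59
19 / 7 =2.71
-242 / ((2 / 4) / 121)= -58564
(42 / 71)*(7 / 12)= 49/142 = 0.35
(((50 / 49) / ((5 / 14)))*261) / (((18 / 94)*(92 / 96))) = 654240/161 = 4063.60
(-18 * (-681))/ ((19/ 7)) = 85806/19 = 4516.11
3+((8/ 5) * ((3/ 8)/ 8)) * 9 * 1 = 3.68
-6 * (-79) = 474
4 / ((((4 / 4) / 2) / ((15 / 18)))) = 20/3 = 6.67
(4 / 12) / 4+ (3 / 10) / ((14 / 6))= 89/420 = 0.21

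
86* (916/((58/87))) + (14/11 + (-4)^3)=1299114/11 = 118101.27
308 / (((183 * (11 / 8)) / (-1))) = -224/183 = -1.22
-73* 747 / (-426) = 18177/142 = 128.01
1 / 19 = 0.05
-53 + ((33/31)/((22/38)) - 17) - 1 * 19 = -2702/31 = -87.16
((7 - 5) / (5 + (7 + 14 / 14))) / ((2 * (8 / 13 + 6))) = 1/86 = 0.01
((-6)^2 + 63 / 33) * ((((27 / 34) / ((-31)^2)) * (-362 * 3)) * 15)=-91704555/179707 = -510.30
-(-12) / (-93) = -4/31 = -0.13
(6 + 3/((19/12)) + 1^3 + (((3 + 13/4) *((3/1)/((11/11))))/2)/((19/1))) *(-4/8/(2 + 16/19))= -1427/864 = -1.65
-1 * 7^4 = -2401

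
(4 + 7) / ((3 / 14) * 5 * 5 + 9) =154/201 = 0.77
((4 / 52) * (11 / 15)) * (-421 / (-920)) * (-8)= -4631/22425 = -0.21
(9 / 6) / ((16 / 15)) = 45/32 = 1.41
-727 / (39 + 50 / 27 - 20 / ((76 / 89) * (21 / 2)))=-2610657/138689 = -18.82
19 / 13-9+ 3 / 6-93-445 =-545.04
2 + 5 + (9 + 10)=26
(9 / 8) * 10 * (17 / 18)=85/8 = 10.62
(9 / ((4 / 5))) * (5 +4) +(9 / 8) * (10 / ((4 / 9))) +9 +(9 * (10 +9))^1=4905/16 = 306.56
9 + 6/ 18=28/3 = 9.33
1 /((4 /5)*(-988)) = -5/3952 = 0.00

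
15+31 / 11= 196/11 = 17.82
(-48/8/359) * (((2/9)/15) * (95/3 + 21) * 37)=-23384/48465 = -0.48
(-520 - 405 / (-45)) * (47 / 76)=-24017/76 = -316.01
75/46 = 1.63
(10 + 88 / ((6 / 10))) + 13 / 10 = 4739/30 = 157.97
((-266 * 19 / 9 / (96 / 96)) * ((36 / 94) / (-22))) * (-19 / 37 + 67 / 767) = -61123076/14671943 = -4.17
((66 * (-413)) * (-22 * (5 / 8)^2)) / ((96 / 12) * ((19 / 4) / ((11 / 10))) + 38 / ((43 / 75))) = 354558435/152608 = 2323.33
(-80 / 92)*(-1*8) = 6.96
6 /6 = 1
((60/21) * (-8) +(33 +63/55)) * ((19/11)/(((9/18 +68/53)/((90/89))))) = 17505688/1583043 = 11.06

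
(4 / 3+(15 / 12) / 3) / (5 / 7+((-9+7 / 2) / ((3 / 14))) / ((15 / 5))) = -441/1976 = -0.22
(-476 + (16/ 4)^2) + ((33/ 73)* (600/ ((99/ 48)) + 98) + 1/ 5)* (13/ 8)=-508041/2920 = -173.99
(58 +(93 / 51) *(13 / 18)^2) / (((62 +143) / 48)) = 13.80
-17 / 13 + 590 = 7653/13 = 588.69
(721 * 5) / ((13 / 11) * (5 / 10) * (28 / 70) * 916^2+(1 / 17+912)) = 3370675/186284151 = 0.02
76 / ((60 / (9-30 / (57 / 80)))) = -629/15 = -41.93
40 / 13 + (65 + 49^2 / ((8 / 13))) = 412849/104 = 3969.70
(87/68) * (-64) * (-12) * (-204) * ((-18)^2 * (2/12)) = -10824192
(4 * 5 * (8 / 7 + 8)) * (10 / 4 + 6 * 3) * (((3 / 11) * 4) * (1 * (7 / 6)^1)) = 52480/11 = 4770.91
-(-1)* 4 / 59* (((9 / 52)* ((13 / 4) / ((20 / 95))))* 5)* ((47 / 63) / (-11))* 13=-58045/72688 = -0.80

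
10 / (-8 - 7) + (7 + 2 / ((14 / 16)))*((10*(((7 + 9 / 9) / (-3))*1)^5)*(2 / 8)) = -5325934/1701 = -3131.06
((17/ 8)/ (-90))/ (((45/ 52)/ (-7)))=1547/8100 = 0.19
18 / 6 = 3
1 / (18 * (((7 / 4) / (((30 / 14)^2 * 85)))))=4250/343 = 12.39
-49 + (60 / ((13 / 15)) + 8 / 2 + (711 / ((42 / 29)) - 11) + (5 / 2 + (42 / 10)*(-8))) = 215242/455 = 473.06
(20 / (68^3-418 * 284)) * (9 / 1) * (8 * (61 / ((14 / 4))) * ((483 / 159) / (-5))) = -33672/432215 = -0.08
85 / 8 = 10.62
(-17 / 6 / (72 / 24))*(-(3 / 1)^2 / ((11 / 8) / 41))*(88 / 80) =1394/5 = 278.80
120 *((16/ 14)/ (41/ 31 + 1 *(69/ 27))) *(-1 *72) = -9642240/3787 = -2546.14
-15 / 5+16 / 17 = -35/17 = -2.06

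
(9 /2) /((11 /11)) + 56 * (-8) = -887/2 = -443.50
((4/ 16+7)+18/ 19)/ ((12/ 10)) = 3115/456 = 6.83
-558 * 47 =-26226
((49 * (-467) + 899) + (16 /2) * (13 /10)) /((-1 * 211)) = 109868/1055 = 104.14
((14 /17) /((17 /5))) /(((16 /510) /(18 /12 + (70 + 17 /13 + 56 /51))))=17149825/30056 = 570.60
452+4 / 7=3168/7 = 452.57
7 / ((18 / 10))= 3.89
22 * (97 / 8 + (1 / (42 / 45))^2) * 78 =2232087/98 = 22776.40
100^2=10000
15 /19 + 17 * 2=661/19 = 34.79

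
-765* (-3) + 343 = 2638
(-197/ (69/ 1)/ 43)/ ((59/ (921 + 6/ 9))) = -544705/525159 = -1.04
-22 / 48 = -11/24 = -0.46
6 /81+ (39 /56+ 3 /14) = 1489/1512 = 0.98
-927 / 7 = -132.43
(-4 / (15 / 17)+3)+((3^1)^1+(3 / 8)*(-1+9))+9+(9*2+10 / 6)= 497/15 = 33.13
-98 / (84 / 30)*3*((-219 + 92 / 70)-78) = 31047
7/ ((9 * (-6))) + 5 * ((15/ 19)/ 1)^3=863237/370386 = 2.33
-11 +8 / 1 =-3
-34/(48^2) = -17/1152 = -0.01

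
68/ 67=1.01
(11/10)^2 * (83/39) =10043/3900 = 2.58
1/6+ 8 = 8.17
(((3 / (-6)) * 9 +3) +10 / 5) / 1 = 1/2 = 0.50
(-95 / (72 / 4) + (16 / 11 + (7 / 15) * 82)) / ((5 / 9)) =34099/550 = 62.00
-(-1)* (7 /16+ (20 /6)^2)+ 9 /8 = 1825/144 = 12.67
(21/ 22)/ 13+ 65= 18611/286 = 65.07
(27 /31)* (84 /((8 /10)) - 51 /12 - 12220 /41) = -873639/5084 = -171.84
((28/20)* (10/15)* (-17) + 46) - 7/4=1703/60 = 28.38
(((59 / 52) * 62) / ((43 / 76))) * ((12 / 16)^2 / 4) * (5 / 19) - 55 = -901535/17888 = -50.40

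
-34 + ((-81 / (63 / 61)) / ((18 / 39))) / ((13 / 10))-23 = -187.71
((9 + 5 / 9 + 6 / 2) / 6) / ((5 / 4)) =226/135 = 1.67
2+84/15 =38/5 = 7.60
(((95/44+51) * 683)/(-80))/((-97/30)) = 4792611/34144 = 140.36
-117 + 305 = 188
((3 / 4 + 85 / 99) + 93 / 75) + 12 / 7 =316207/69300 = 4.56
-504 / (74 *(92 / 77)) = -4851/851 = -5.70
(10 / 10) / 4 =1/4 = 0.25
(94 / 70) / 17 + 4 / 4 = 642/595 = 1.08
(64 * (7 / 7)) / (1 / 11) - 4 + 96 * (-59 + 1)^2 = 323644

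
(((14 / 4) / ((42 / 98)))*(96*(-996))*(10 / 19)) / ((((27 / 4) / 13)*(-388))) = 33837440/16587 = 2040.00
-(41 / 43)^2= -1681/1849 = -0.91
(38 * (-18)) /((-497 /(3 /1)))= 2052/497 = 4.13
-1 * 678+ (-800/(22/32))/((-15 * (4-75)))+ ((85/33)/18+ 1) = -28591843/42174 = -677.95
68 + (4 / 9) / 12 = 1837/27 = 68.04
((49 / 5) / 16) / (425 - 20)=49/32400 = 0.00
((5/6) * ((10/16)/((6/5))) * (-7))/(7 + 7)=-125/576 = -0.22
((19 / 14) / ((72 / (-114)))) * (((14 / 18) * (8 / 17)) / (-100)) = 361/45900 = 0.01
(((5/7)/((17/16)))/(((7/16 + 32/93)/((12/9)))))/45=0.03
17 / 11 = 1.55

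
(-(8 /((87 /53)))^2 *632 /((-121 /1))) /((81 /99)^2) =113618432/613089 = 185.32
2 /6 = 0.33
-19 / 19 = -1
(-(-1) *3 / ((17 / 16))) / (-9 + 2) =-48/119 = -0.40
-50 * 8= -400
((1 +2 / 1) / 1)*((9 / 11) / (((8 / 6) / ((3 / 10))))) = 243/440 = 0.55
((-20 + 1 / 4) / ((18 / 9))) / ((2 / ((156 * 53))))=-163293/4 = -40823.25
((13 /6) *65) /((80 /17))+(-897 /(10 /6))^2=695254001/2400 = 289689.17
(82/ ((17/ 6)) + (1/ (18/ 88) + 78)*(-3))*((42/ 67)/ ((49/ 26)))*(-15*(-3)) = -26222040/7973 = -3288.85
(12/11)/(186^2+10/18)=108/3425059 = 0.00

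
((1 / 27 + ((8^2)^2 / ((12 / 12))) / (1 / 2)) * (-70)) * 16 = -247727200/27 = -9175081.48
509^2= 259081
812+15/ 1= 827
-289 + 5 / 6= -1729/6 = -288.17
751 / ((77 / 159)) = 119409/77 = 1550.77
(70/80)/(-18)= -7/144 = -0.05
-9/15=-3/5 = -0.60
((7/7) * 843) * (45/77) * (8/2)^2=606960/77 = 7882.60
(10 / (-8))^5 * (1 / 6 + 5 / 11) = -128125/67584 = -1.90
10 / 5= 2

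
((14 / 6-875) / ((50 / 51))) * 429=-9546537/25 = -381861.48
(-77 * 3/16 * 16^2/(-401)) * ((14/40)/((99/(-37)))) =-1.21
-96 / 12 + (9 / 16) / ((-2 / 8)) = -41/4 = -10.25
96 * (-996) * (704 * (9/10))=-302911488/5 = -60582297.60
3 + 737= 740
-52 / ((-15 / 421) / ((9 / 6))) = 10946/5 = 2189.20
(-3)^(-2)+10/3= 31/9 = 3.44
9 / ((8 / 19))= 171/8 = 21.38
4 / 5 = 0.80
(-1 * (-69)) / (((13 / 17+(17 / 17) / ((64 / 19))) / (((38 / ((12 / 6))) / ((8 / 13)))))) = 772616/385 = 2006.79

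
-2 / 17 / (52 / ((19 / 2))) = -19/884 = -0.02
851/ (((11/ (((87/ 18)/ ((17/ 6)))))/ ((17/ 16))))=24679/176 = 140.22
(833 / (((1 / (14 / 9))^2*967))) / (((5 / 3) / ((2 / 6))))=163268/391635 = 0.42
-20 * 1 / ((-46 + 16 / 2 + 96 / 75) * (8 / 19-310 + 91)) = -4750/1906227 = 0.00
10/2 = 5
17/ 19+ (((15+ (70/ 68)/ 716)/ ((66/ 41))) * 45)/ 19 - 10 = 12.97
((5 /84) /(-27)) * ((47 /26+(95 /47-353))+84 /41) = 9661955/12625704 = 0.77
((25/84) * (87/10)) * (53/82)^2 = 407305/376544 = 1.08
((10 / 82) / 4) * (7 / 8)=35/1312 = 0.03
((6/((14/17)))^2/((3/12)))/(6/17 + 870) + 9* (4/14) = 2.82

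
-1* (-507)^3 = 130323843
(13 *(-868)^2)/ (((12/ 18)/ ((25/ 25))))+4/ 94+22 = 690514132/47 = 14691790.04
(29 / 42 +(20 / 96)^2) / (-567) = -2959/2286144 = 0.00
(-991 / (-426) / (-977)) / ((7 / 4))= -1982/1456707 = 0.00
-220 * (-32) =7040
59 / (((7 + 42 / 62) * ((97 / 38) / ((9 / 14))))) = 312759/161602 = 1.94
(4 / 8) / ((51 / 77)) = 77/102 = 0.75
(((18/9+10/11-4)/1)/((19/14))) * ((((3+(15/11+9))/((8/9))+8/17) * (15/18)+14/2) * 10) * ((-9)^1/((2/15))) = 844863075/78166 = 10808.58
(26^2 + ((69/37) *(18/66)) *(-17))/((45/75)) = 1358065/1221 = 1112.26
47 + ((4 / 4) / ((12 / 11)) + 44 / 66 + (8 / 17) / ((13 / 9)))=48.91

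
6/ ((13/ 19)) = 114/13 = 8.77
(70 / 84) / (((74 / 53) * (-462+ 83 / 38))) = -5035/3879006 = 0.00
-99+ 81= -18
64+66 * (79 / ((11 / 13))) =6226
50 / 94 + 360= 16945/47 = 360.53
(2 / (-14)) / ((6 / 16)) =-8/21 = -0.38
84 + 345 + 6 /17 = 7299/17 = 429.35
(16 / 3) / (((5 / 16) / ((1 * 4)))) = 1024/15 = 68.27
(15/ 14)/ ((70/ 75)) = 225/196 = 1.15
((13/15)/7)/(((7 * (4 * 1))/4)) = 13/735 = 0.02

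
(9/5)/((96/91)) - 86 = -13487/160 = -84.29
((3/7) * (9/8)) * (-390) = -188.04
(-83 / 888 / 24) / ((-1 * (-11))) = -83/234432 = 0.00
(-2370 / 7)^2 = 5616900/49 = 114630.61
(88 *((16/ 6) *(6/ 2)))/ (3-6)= -704/3 = -234.67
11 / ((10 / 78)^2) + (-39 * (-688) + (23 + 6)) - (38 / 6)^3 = 18411437/675 = 27276.20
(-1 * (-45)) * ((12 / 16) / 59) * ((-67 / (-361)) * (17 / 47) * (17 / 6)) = 871335/8008424 = 0.11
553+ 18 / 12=1109/2 = 554.50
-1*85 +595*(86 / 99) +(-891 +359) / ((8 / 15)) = -111995/198 = -565.63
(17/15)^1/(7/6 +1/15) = 34/37 = 0.92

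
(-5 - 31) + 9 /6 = -69/2 = -34.50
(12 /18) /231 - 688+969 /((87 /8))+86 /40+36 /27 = -239319229/401940 = -595.41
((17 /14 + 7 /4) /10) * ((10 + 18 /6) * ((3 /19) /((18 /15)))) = 1079/2128 = 0.51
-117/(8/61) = -7137/8 = -892.12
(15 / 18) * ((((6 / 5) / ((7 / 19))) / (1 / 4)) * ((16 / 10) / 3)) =608/105 = 5.79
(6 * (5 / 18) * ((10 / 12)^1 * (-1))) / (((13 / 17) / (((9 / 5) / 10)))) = -0.33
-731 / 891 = -0.82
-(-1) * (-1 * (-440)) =440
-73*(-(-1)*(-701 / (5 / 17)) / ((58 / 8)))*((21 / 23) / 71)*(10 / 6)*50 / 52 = 304479350/615641 = 494.57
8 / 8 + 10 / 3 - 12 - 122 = -389/3 = -129.67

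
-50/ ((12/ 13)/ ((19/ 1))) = -6175/6 = -1029.17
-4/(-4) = 1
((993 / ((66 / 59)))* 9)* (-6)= -527283/11 = -47934.82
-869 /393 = -2.21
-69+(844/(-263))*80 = -85667/263 = -325.73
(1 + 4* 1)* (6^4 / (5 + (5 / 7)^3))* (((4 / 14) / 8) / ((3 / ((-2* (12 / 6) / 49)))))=-27/23 = -1.17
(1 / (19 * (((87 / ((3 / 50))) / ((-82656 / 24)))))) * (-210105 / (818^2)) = 1247589/31783390 = 0.04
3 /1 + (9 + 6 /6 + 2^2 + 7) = 24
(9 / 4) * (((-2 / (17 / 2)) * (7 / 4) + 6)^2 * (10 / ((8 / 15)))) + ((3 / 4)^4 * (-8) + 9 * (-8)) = 11494485/9248 = 1242.92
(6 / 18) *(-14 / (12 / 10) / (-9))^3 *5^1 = 214375/59049 = 3.63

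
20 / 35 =4/7 = 0.57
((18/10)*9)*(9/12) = 243/20 = 12.15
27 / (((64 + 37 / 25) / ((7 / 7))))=675/1637 = 0.41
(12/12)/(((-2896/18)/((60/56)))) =-135/20272 = -0.01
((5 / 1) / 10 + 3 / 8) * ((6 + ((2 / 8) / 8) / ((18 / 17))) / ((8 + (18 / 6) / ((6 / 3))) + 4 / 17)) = 413287/762624 = 0.54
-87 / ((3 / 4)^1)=-116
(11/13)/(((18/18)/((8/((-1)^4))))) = 88/13 = 6.77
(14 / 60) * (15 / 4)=7/8 = 0.88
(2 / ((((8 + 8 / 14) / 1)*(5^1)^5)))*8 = 28/46875 = 0.00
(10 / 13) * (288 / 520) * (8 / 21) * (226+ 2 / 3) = 36.79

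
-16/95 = -0.17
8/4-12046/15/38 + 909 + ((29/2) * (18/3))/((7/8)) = 103876/105 = 989.30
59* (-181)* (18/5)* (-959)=184340898/5 = 36868179.60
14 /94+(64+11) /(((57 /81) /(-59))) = -5615192/893 = -6288.01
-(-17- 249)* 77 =20482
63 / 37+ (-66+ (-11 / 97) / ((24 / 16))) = -693103/10767 = -64.37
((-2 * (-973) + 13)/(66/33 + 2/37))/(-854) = -72483/64904 = -1.12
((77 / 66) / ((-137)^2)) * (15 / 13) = 35/487994 = 0.00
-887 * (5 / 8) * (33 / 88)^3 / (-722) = 119745/2957312 = 0.04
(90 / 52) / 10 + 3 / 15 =97/260 = 0.37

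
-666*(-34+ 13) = 13986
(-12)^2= 144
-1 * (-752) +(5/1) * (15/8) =6091/8 = 761.38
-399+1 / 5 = -1994/5 = -398.80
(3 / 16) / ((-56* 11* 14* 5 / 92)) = -69/172480 = 0.00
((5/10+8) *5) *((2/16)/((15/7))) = 119/48 = 2.48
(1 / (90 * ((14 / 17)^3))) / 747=4913/184479120 = 0.00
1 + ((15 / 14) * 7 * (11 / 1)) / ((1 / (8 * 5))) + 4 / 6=9905/3 = 3301.67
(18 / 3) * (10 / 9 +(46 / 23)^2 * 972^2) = 22674822.67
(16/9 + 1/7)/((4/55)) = 6655/252 = 26.41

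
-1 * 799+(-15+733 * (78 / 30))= 5459/5 = 1091.80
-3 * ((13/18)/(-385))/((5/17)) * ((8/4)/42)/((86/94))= 10387/10429650 = 0.00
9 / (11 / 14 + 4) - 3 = -75/67 = -1.12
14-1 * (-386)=400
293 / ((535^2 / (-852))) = -249636/286225 = -0.87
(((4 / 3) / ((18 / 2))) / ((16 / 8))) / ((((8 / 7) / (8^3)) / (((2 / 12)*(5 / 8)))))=280/81 = 3.46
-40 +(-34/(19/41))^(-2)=-77729079/1943236 = -40.00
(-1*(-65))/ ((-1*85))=-13/17 = -0.76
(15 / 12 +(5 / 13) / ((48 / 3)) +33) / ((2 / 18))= 64161/208 = 308.47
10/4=5/2 = 2.50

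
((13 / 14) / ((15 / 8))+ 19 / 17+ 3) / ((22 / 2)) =8234/19635 = 0.42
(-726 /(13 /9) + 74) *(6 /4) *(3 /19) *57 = -75222/13 = -5786.31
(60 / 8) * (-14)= -105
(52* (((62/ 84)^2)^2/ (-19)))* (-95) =60028865/777924 = 77.17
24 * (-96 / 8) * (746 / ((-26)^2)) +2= -53374/169 = -315.82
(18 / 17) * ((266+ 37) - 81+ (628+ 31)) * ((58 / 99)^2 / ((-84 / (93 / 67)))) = -45937102/8682597 = -5.29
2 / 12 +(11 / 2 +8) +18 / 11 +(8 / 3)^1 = 593/33 = 17.97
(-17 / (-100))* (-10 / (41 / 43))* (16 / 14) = -2924/1435 = -2.04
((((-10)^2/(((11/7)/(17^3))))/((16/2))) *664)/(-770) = -4077790/121 = -33700.74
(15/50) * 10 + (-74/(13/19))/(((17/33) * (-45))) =25411/3315 = 7.67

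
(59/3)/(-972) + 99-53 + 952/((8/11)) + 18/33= 43479827/32076 = 1355.53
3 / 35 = 0.09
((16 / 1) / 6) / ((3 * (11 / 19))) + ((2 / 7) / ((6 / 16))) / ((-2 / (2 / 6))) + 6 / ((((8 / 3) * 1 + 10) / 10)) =80914/13167 = 6.15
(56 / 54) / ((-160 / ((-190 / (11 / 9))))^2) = 7581/7744 = 0.98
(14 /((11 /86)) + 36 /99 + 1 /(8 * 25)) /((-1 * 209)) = -0.53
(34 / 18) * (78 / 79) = 1.86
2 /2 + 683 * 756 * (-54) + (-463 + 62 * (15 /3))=-27882944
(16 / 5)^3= 4096/125 = 32.77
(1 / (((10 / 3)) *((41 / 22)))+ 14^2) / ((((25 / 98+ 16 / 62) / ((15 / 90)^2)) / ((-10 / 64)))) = -61083547/36817344 = -1.66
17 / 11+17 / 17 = 28/11 = 2.55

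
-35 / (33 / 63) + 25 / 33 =-2180/33 = -66.06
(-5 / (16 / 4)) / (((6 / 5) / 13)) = -325/24 = -13.54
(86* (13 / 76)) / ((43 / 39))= 507/38 = 13.34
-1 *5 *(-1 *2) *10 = 100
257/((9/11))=2827/9 = 314.11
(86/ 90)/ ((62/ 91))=3913/2790 = 1.40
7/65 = 0.11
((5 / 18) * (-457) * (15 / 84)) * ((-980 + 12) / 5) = 276485/63 = 4388.65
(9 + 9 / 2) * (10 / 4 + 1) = 189/4 = 47.25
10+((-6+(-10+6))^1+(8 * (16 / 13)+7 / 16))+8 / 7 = 16637/1456 = 11.43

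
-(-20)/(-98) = -10/49 = -0.20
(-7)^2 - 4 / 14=341/7 = 48.71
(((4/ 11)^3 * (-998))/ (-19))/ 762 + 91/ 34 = 2.68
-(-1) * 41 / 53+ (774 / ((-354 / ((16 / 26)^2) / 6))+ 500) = 495.81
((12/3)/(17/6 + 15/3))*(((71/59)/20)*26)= 11076/13865 = 0.80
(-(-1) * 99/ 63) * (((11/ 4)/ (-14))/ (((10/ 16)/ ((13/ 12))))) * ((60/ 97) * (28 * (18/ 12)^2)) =-14157/679 = -20.85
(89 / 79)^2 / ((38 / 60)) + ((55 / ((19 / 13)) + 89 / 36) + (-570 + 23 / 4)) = -557235919/1067211 = -522.14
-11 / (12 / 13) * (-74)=5291/6 = 881.83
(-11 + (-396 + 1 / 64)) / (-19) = 26047/1216 = 21.42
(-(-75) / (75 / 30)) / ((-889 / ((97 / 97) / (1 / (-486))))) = 14580/889 = 16.40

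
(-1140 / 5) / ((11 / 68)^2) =-1054272/121 = -8712.99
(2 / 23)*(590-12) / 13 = 1156/299 = 3.87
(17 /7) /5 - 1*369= -12898/35 = -368.51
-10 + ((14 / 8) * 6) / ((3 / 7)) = 29/2 = 14.50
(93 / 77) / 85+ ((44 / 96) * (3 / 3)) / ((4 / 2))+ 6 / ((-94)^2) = 169369171/693979440 = 0.24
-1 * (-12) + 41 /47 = 605/47 = 12.87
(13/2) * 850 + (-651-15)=4859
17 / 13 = 1.31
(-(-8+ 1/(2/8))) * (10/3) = 40/3 = 13.33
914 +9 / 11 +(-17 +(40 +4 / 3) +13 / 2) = 62413/66 = 945.65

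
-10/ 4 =-5/2 = -2.50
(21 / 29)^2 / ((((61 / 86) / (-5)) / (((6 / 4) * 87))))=-853335/1769 = -482.38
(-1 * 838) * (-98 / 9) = 82124/9 = 9124.89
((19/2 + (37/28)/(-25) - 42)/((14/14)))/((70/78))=-888693/24500 = -36.27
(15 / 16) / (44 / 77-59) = -105/6544 = -0.02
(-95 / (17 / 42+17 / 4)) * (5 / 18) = -6650/1173 = -5.67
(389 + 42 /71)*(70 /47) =1936270/3337 = 580.24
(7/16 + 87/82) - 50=-31817/656 = -48.50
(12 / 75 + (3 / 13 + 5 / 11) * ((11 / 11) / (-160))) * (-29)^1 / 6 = -86101/114400 = -0.75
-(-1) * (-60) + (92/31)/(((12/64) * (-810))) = -2260636/37665 = -60.02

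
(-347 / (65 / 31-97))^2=115713049/8655364 = 13.37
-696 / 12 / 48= -29/24 = -1.21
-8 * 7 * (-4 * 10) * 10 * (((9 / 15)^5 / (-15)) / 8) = -9072/625 = -14.52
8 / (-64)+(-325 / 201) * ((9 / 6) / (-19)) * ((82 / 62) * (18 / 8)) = 40231/157852 = 0.25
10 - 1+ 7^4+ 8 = 2418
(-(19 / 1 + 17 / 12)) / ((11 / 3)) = -245/44 = -5.57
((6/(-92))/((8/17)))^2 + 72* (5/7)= 48770847/947968 = 51.45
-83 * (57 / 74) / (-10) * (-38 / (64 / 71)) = -6382119/23680 = -269.52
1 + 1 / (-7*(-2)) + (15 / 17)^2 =7485/4046 = 1.85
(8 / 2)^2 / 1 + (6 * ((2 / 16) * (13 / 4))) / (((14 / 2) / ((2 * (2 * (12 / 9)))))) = 125/7 = 17.86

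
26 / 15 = 1.73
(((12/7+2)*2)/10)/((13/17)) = 34/35 = 0.97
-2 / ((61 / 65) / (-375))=48750/61 = 799.18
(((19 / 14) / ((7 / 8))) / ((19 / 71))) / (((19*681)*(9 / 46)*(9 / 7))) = 13064/7336413 = 0.00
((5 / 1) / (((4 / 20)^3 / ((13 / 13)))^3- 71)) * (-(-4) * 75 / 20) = -48828125/46223958 = -1.06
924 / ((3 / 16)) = 4928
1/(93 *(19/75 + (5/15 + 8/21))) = 175/15748 = 0.01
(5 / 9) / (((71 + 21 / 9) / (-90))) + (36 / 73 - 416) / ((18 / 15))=-1671545/4818 = -346.94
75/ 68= 1.10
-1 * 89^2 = -7921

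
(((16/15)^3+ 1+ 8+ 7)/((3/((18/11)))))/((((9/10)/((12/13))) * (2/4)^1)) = 1859072/96525 = 19.26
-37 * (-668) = 24716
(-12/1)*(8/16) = -6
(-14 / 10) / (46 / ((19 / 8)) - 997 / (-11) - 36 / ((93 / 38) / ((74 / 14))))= -317471/7313995 = -0.04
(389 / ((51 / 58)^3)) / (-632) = -9487321/10479429 = -0.91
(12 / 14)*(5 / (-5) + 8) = 6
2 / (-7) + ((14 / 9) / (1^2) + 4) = 332/63 = 5.27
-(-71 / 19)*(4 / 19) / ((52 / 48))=3408/4693 = 0.73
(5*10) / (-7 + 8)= 50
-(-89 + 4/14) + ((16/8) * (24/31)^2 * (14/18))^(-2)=72144769/802816 = 89.86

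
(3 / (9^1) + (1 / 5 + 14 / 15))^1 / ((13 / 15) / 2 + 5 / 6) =22/19 = 1.16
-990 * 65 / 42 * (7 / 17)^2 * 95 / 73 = -7132125/21097 = -338.06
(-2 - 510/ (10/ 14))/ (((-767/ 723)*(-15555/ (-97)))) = 4.21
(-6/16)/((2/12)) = -9/4 = -2.25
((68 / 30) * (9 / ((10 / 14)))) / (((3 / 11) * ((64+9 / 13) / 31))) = 1055054/21025 = 50.18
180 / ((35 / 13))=66.86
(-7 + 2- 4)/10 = -9/10 = -0.90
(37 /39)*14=518/39 = 13.28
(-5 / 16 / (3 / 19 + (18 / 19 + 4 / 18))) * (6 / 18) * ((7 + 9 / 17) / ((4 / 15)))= -8550/3859 = -2.22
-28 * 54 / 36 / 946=-0.04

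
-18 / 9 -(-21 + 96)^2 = -5627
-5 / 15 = -1/3 = -0.33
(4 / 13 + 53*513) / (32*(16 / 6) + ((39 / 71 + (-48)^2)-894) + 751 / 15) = 125478655/7134556 = 17.59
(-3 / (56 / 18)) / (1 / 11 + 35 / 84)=-891/469 = -1.90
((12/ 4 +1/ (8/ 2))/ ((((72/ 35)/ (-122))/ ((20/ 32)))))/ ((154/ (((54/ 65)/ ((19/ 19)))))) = -915/1408 = -0.65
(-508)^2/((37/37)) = 258064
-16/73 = -0.22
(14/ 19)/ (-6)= -7/57 = -0.12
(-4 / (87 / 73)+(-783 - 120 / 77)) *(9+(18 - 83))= 42225928/957 = 44123.23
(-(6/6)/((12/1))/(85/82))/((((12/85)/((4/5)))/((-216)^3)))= 22954752/5 = 4590950.40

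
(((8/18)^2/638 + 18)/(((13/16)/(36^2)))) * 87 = 357204480/143 = 2497933.43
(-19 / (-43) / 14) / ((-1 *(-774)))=19/465948 = 0.00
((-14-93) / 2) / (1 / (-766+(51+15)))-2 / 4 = 74899/2 = 37449.50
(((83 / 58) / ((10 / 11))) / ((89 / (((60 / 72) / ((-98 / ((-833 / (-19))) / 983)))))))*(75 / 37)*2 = -381428575/14515544 = -26.28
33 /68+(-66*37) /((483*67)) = 300619/733516 = 0.41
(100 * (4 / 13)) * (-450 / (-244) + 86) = 2143400/793 = 2702.90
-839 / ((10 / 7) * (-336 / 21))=5873/160 = 36.71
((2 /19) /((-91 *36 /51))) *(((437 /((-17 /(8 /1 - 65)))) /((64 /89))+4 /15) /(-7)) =33257867/69713280 = 0.48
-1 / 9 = -0.11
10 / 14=0.71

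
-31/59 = -0.53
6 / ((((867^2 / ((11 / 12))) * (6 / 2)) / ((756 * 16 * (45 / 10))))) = 11088/83521 = 0.13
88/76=1.16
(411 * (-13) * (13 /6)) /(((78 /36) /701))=-3745443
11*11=121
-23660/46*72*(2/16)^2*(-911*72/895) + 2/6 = 523772635/12351 = 42407.31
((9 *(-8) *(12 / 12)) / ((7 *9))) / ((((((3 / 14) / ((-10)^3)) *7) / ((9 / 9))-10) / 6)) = 0.69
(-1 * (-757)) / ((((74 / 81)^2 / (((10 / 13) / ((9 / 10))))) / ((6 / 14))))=41388975/124579 = 332.23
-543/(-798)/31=181/8246 = 0.02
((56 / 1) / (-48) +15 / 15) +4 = 23/6 = 3.83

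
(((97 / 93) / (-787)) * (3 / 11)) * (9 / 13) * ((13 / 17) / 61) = -873/278296579 = 0.00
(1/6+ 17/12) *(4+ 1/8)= 209/32 = 6.53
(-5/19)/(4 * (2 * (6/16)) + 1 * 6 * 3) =-0.01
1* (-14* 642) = -8988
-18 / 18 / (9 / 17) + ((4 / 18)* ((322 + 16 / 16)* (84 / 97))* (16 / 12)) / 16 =2873/873 = 3.29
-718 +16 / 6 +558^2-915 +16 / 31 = 28805279/93 = 309734.18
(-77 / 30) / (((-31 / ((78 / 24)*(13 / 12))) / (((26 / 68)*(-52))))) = -2199197/379440 = -5.80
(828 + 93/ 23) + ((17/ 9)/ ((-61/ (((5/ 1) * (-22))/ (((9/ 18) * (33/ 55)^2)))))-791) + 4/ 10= 34301306/568215 = 60.37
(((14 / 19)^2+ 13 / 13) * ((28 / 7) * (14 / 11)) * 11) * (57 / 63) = 4456/57 = 78.18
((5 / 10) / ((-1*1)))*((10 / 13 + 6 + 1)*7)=-707/26 = -27.19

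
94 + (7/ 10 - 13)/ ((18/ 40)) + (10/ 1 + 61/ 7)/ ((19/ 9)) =30137/399 = 75.53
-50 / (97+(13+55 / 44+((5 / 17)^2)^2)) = -3340840/7433869 = -0.45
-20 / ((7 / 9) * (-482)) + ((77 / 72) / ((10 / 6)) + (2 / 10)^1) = 181187/202440 = 0.90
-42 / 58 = -21/29 = -0.72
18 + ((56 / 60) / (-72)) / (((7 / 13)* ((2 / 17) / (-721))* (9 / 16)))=340552/1215 = 280.29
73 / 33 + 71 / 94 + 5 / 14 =36095/10857 = 3.32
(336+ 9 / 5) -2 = 1679/5 = 335.80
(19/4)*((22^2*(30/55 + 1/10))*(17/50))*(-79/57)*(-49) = 34263.51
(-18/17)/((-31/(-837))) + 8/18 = -4306/153 = -28.14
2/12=0.17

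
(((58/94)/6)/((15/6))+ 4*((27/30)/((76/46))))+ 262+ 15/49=173623097/656355 = 264.53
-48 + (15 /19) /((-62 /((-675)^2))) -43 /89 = -613342445/104842 = -5850.16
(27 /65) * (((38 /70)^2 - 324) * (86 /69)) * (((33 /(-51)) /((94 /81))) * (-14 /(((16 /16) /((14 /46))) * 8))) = -223786233/4496500 = -49.77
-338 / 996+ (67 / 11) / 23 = -9391/125994 = -0.07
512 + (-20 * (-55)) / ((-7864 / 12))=501646/983 = 510.32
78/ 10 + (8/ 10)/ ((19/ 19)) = 43/5 = 8.60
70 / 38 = 35/19 = 1.84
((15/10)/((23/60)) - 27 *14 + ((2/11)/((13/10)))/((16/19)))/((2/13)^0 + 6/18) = -14757909/52624 = -280.44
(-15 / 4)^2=14.06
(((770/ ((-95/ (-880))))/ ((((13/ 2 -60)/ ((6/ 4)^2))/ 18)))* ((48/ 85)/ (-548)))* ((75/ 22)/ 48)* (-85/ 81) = -115500/278521 = -0.41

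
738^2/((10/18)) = 4901796/5 = 980359.20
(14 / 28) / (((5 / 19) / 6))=11.40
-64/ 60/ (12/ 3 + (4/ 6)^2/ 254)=-3048/11435 = -0.27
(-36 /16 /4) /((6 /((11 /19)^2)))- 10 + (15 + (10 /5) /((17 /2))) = 1021957/196384 = 5.20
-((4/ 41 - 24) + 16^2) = -9516/41 = -232.10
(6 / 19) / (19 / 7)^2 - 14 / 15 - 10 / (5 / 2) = -4.89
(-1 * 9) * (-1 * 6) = 54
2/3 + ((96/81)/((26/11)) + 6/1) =2516/351 = 7.17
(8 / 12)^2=4/9 = 0.44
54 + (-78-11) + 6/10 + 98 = 318/5 = 63.60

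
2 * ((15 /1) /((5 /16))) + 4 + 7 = 107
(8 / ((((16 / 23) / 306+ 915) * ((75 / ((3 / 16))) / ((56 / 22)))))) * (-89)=-4384674/885470575 = 0.00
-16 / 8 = -2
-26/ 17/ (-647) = 26/10999 = 0.00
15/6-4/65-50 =-6183/130 = -47.56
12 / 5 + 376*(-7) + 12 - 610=-16138/5 = -3227.60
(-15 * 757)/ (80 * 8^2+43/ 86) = -22710/10241 = -2.22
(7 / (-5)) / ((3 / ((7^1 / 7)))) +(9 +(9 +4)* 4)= 908/15 = 60.53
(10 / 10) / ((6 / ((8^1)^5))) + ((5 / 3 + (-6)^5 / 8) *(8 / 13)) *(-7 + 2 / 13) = 4841528/507 = 9549.36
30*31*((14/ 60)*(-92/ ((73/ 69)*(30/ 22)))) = -5050892/365 = -13838.06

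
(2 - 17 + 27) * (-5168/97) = -62016/97 = -639.34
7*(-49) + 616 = 273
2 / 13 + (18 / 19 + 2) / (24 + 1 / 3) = 4958/18031 = 0.27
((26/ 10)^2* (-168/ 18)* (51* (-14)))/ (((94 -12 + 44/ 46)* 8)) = 3237871/47700 = 67.88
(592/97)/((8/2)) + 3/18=985/582 = 1.69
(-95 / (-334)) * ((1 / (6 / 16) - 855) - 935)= -254695/501 = -508.37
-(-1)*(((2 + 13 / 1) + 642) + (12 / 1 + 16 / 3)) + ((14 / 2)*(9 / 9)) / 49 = 14164/21 = 674.48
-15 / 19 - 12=-243/19 = -12.79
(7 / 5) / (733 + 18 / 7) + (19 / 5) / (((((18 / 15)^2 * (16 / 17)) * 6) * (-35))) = -7130227/622823040 = -0.01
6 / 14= 3/7 = 0.43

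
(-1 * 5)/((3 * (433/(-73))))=365/1299 = 0.28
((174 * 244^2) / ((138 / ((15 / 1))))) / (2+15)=25898160/391 = 66235.70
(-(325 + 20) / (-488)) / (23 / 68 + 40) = 5865/334646 = 0.02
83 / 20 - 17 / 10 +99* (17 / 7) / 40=2369/280 = 8.46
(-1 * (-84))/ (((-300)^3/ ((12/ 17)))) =-7/3187500 = 0.00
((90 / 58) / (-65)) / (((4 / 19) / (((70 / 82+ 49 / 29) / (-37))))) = 129276/16585361 = 0.01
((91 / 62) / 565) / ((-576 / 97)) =-8827/20177280 = 0.00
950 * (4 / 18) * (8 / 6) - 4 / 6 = 7582/27 = 280.81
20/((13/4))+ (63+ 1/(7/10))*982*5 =28787890/91 = 316350.44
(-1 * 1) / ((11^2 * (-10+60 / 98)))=49/55660 = 0.00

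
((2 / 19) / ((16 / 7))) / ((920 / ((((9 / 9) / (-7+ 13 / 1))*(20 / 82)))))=7/3440064 = 0.00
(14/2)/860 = 7/860 = 0.01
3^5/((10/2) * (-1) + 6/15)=-1215/23 = -52.83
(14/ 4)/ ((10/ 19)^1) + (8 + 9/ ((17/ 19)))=8401/340 = 24.71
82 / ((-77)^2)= 82/5929 = 0.01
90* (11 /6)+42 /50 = 4146/25 = 165.84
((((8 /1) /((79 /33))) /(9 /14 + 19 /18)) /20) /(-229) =-4158/9678685 = 0.00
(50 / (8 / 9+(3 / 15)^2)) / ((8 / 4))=5625/209 = 26.91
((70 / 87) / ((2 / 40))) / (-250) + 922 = 401042/435 = 921.94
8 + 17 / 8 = 81/8 = 10.12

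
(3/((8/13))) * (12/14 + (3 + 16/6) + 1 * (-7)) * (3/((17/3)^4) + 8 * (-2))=86846045/2338588 = 37.14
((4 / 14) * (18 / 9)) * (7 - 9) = -8/7 = -1.14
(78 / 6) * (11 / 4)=143/4 = 35.75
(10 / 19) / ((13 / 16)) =160/247 = 0.65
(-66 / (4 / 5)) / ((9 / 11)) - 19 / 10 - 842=-14171/15 = -944.73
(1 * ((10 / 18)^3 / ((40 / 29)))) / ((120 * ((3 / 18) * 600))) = 29/2799360 = 0.00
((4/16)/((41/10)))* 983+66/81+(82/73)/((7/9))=62.20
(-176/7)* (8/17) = -1408/119 = -11.83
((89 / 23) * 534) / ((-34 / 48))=-1140624/391 = -2917.20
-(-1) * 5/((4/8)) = 10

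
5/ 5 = 1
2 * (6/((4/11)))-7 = 26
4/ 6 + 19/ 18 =31/18 = 1.72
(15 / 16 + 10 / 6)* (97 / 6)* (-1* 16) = -673.61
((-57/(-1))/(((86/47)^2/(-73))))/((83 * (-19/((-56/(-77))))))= 967542/1688137 = 0.57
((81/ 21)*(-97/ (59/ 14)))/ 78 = -873/767 = -1.14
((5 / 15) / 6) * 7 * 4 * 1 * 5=70/9 = 7.78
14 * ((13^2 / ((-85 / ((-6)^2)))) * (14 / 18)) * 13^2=-11195912/85 = -131716.61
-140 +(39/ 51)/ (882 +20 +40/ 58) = -62303263/445026 = -140.00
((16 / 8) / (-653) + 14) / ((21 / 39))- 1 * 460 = -434.01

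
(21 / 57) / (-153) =-7/2907 = 0.00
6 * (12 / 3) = 24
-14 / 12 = -7/6 = -1.17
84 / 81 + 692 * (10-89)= -1476008/27 = -54666.96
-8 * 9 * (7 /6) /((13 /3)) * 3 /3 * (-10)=193.85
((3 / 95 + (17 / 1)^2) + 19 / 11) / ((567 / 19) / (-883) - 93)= -89431123/28615180 = -3.13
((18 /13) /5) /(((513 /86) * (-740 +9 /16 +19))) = -2752/42707535 = 0.00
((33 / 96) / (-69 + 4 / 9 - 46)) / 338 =-99/11151296 = 0.00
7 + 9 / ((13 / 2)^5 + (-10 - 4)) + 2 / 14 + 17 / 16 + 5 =60945779/4614960 = 13.21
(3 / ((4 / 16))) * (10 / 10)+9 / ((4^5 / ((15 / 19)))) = 233607/19456 = 12.01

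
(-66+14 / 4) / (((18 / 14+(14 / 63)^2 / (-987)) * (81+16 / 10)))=-1427625/2425726 = -0.59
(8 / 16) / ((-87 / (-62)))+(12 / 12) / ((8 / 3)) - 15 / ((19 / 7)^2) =-327811/251256 = -1.30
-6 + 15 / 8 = -33/8 = -4.12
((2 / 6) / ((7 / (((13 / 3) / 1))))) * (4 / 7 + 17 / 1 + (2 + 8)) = 2509/441 = 5.69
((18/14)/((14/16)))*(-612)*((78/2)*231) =-8101481.14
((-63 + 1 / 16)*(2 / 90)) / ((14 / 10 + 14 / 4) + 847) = -1007/613368 = 0.00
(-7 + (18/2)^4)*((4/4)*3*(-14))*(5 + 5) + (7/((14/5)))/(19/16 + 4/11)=-751481200/273 = -2752678.39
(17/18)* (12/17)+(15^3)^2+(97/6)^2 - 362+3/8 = 820117829/72 = 11390525.40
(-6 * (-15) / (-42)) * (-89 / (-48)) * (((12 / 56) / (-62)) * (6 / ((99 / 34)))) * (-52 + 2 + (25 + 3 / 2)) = -0.66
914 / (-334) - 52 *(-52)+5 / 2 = 903057/334 = 2703.76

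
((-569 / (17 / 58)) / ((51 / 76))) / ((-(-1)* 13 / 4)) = -890.13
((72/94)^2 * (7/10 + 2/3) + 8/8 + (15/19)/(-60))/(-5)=-1501431/4197100 = -0.36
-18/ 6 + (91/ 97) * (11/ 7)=-148/97 = -1.53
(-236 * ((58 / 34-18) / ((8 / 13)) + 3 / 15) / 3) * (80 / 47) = 8434168/2397 = 3518.63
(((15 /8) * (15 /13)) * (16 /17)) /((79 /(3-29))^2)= 23400/106097 = 0.22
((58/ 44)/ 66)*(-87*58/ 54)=-24389/13068 = -1.87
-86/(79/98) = -8428/79 = -106.68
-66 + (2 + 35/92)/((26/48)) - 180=-72240/299 = -241.61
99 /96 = 33/32 = 1.03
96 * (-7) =-672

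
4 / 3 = 1.33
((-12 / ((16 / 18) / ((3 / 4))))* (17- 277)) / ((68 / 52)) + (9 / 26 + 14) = 448063/221 = 2027.43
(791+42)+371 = 1204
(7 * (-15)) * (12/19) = -1260/19 = -66.32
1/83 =0.01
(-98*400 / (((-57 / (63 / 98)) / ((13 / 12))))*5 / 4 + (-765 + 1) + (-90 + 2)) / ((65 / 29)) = -139577/1235 = -113.02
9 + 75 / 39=142/13 = 10.92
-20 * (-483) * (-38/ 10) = -36708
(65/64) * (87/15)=377/64 = 5.89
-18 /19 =-0.95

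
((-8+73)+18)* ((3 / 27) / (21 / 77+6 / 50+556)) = 22825/1377072 = 0.02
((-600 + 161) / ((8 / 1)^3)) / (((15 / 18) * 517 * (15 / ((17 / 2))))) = -7463/6617600 = 0.00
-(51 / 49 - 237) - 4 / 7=235.39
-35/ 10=-7/2 = -3.50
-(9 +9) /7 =-18/7 = -2.57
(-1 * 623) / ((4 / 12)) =-1869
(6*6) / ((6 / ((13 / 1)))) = 78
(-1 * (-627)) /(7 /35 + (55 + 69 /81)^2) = 2285415/11371049 = 0.20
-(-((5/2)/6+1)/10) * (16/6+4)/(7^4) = 17/43218 = 0.00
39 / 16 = 2.44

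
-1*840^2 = -705600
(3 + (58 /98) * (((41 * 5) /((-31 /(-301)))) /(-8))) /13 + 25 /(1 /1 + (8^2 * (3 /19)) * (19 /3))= -241747/22568 = -10.71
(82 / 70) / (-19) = -41/665 = -0.06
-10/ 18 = -5/9 = -0.56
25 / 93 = 0.27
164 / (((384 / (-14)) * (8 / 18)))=-861/64 = -13.45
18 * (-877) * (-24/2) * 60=11365920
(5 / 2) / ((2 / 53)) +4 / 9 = 2401/36 = 66.69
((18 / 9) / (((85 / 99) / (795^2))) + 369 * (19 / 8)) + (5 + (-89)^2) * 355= 583011987/136 = 4286852.85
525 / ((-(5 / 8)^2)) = -1344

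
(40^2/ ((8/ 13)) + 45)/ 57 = 46.40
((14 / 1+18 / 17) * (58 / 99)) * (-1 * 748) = -59392/9 = -6599.11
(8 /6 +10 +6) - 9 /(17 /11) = 587/51 = 11.51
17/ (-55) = -17/55 = -0.31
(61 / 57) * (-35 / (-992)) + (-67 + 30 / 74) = -139245421/2092128 = -66.56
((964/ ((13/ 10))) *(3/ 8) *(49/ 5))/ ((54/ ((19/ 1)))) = 224371/234 = 958.85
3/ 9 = 1/3 = 0.33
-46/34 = -23/17 = -1.35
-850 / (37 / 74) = -1700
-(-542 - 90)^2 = -399424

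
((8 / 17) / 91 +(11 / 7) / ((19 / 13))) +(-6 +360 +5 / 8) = 355.71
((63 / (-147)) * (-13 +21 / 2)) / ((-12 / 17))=-85/56 = -1.52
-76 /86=-38/43 = -0.88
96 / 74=48/37 = 1.30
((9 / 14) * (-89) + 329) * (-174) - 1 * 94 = -331693/7 = -47384.71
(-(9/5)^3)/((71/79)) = -57591/8875 = -6.49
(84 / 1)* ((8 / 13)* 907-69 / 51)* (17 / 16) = 2584113/52 = 49694.48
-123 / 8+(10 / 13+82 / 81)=-114511/8424 = -13.59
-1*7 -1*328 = -335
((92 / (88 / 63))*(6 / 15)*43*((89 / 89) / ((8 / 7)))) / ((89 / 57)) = 634.84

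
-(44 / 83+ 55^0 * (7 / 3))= -2.86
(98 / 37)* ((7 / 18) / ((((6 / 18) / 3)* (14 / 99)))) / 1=4851/74 = 65.55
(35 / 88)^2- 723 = -5597687/7744 = -722.84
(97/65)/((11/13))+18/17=2639/935 = 2.82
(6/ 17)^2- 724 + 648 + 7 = -19905/289 = -68.88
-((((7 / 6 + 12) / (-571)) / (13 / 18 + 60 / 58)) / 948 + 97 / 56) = -7255639/4188856 = -1.73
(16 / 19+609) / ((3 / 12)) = 2439.37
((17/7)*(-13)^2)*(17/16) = 48841/112 = 436.08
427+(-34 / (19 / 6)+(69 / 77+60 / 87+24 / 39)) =230804404/551551 = 418.46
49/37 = 1.32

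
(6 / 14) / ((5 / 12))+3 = 4.03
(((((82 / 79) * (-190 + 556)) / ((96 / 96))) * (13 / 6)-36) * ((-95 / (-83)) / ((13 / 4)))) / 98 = 11814580/4176809 = 2.83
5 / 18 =0.28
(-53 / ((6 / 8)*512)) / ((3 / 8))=-53/144 = -0.37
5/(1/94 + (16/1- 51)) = -470/3289 = -0.14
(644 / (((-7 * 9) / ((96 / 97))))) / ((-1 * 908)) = 736/66057 = 0.01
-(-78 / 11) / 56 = 39/308 = 0.13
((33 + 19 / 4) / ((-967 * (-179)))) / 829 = 151/573976388 = 0.00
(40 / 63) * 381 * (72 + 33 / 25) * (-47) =-29176472/35 = -833613.49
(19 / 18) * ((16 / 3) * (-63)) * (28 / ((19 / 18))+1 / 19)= -9426.67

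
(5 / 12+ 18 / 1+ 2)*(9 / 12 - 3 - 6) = -168.44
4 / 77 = 0.05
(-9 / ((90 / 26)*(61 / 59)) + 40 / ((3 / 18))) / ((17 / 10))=144866/1037 = 139.70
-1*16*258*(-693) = 2860704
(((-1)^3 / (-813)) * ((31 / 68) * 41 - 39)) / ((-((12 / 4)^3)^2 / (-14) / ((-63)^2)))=-473683/248778 = -1.90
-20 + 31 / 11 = -189/11 = -17.18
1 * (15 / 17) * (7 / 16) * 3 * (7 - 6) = 315/272 = 1.16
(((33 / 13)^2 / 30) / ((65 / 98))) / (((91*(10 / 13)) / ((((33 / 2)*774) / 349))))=32451111/191688250 = 0.17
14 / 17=0.82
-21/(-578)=21/578 = 0.04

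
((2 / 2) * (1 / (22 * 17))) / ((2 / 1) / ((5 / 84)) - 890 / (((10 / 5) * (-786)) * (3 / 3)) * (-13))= 1965/19284001 = 0.00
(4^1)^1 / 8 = 0.50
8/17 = 0.47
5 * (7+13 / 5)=48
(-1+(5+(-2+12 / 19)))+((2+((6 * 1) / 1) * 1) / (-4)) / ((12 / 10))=55/57 = 0.96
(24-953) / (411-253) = -929/158 = -5.88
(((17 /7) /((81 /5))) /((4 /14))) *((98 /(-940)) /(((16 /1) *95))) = -833/23146560 = 0.00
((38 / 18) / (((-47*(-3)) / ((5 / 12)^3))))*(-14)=-0.02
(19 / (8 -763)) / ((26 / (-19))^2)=-6859/510380 = -0.01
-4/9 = -0.44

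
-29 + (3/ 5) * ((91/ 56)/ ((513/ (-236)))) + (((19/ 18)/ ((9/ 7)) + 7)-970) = -7630574/7695 = -991.63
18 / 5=3.60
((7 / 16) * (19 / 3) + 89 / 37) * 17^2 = 2656777/1776 = 1495.93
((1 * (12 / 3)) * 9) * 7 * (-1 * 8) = -2016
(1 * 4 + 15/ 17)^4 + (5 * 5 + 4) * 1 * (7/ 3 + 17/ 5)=920176189/1252815 = 734.49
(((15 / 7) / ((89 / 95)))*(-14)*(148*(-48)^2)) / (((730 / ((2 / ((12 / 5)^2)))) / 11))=-371184000/6497 = -57131.60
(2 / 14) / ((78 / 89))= 89/546 = 0.16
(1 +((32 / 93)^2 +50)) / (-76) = -442123/657324 = -0.67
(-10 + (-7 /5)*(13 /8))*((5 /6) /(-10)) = 491/480 = 1.02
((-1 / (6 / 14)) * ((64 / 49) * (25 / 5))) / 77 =-320/1617 = -0.20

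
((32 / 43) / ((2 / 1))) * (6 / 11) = 96/473 = 0.20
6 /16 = 0.38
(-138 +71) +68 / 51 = -197/3 = -65.67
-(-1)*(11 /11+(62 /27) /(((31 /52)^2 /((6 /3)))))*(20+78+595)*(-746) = -669371626/93 = -7197544.37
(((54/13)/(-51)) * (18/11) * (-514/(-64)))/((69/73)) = -1.13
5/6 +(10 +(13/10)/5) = 832/75 = 11.09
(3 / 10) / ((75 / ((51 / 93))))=17/7750 = 0.00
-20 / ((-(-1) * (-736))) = 5/184 = 0.03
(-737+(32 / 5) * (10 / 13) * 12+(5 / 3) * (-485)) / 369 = -57964/14391 = -4.03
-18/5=-3.60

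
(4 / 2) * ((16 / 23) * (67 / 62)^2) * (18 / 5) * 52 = 304.15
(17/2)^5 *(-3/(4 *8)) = -4259571/1024 = -4159.74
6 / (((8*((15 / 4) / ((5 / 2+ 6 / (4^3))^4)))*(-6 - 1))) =-47458321/36700160 = -1.29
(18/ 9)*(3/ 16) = 3/8 = 0.38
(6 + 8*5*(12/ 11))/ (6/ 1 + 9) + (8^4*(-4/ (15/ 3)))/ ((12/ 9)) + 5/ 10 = -269917/110 = -2453.79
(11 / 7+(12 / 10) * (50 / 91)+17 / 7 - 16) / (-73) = 1032/6643 = 0.16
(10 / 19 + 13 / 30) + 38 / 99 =25271/18810 = 1.34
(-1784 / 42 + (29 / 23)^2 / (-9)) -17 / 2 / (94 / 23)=-280271165/6265476 = -44.73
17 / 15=1.13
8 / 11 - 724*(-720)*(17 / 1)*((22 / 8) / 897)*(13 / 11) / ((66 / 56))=6892664/253 = 27243.73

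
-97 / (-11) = 97/11 = 8.82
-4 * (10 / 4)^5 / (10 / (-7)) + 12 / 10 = 274.64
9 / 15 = 3/5 = 0.60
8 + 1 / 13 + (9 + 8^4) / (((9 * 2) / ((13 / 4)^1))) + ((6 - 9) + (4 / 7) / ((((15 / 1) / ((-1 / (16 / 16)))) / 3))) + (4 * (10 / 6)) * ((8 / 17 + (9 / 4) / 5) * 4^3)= 634291507/556920 = 1138.93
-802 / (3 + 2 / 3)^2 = -7218/121 = -59.65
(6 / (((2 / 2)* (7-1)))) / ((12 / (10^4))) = 2500/3 = 833.33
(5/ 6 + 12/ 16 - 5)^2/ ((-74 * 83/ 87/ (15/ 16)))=-243745/1572352 = -0.16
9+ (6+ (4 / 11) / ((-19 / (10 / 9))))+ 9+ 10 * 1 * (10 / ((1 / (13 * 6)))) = 14716904/1881 = 7823.98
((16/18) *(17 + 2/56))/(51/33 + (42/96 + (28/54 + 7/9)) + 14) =503712/574777 = 0.88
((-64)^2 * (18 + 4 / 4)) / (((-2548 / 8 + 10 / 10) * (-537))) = 155648/340995 = 0.46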